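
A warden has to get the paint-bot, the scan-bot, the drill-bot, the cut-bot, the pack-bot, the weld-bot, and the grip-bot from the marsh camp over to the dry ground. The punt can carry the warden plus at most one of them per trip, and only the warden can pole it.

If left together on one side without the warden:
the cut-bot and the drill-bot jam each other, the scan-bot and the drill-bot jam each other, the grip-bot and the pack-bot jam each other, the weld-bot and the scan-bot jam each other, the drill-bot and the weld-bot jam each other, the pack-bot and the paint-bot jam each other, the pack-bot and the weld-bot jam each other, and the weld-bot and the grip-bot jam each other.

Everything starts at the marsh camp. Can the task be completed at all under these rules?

No

Whatever the first load, the items left behind include a forbidden pair without the warden. No opening move is safe, so no plan exists.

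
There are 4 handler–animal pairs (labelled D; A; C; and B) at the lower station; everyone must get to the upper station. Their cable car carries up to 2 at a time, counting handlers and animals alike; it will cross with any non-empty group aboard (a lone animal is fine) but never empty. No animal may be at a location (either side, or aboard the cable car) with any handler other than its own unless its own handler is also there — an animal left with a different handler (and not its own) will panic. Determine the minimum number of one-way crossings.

impossible

Following every safe sequence of crossings from the start, the most of the 8 that can be at the upper station as the cable car arrives there on crossings 1, 3, 5 is 2, 3, 4 respectively; the best ever achieved is 4 of 8.
From crossing 7 on, no configuration arises that was not already reachable earlier: only 44 distinct safe configurations (who is on which side, and where the cable car is) can ever be reached, none of them has everyone across, and every continuation just revisits them. So no valid plan exists.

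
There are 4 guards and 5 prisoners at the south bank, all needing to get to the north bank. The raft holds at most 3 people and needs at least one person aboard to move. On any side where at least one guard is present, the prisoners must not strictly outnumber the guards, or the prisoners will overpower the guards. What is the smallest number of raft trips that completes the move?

The prisoners already outnumber the guards at the south bank before anyone moves, so the starting position itself is disallowed.

impossible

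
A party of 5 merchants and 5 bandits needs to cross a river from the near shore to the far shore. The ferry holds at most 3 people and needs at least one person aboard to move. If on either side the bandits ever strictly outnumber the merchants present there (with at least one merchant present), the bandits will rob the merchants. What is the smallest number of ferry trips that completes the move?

Counting alone: each trip to the far shore takes at most 3 across and each return brings at least 1 back, so after t trips out (and t−1 returns) at most 3t − (t−1) of the 10 are across; that first reaches 10 at t = 5, so at least 9 crossings are needed.
The safety rule pushes this higher. Following every safe sequence of crossings, the most of the 10 that can be at the far shore as the ferry arrives there on crossing 9 is 9 — never all 10.
So no plan with fewer than 11 crossings exists, and this one achieves 11:
1. 2 bandits → the far shore.  (the near shore: 5M 3B; the far shore: 0M 2B)
2. 1 bandit ← the near shore.  (the near shore: 5M 4B; the far shore: 0M 1B)
3. 3 bandits → the far shore.  (the near shore: 5M 1B; the far shore: 0M 4B)
4. 1 bandit ← the near shore.  (the near shore: 5M 2B; the far shore: 0M 3B)
5. 3 merchants → the far shore.  (the near shore: 2M 2B; the far shore: 3M 3B)
6. 1 merchant and 1 bandit ← the near shore.  (the near shore: 3M 3B; the far shore: 2M 2B)
7. 3 merchants → the far shore.  (the near shore: 0M 3B; the far shore: 5M 2B)
8. 1 bandit ← the near shore.  (the near shore: 0M 4B; the far shore: 5M 1B)
9. 2 bandits → the far shore.  (the near shore: 0M 2B; the far shore: 5M 3B)
10. 1 bandit ← the near shore.  (the near shore: 0M 3B; the far shore: 5M 2B)
11. 3 bandits → the far shore.  (the near shore: 0M 0B; the far shore: 5M 5B)

11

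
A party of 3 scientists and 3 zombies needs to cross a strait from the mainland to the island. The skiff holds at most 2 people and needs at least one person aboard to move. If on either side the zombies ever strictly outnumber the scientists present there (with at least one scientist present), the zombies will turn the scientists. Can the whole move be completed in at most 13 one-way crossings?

Yes — this plan uses 11 crossings (≤ 13):
1. 2 zombies → the island.  (the mainland: 3S 1Z; the island: 0S 2Z)
2. 1 zombie ← the mainland.  (the mainland: 3S 2Z; the island: 0S 1Z)
3. 2 zombies → the island.  (the mainland: 3S 0Z; the island: 0S 3Z)
4. 1 zombie ← the mainland.  (the mainland: 3S 1Z; the island: 0S 2Z)
5. 2 scientists → the island.  (the mainland: 1S 1Z; the island: 2S 2Z)
6. 1 scientist and 1 zombie ← the mainland.  (the mainland: 2S 2Z; the island: 1S 1Z)
7. 2 scientists → the island.  (the mainland: 0S 2Z; the island: 3S 1Z)
8. 1 zombie ← the mainland.  (the mainland: 0S 3Z; the island: 3S 0Z)
9. 2 zombies → the island.  (the mainland: 0S 1Z; the island: 3S 2Z)
10. 1 zombie ← the mainland.  (the mainland: 0S 2Z; the island: 3S 1Z)
11. 2 zombies → the island.  (the mainland: 0S 0Z; the island: 3S 3Z)

Yes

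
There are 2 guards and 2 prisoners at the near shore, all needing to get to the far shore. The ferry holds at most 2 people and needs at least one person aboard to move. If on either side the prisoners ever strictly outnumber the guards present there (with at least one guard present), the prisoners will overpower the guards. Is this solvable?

1. 2 prisoners → the far shore.  (the near shore: 2G 0P; the far shore: 0G 2P)
2. 1 prisoner ← the near shore.  (the near shore: 2G 1P; the far shore: 0G 1P)
3. 2 guards → the far shore.  (the near shore: 0G 1P; the far shore: 2G 1P)
4. 1 prisoner ← the near shore.  (the near shore: 0G 2P; the far shore: 2G 0P)
5. 2 prisoners → the far shore.  (the near shore: 0G 0P; the far shore: 2G 2P)

Yes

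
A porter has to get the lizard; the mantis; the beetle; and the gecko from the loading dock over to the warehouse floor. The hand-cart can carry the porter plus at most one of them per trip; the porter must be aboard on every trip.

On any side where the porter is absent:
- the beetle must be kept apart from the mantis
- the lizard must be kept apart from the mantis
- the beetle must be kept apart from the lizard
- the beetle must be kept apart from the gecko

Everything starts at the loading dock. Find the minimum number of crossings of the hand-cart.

Whatever the first load, the items left behind include a forbidden pair without the porter. No opening move is safe, so no plan exists.

impossible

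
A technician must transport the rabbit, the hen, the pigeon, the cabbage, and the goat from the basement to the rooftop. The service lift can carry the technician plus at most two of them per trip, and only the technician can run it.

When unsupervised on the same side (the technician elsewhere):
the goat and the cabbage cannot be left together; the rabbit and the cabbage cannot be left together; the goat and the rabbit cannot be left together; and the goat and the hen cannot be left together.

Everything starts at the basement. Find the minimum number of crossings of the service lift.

7

Counting alone: the technician can take at most 2 across per trip to the rooftop, so moving all 5 needs at least 3 loaded trips out, with a return between consecutive ones — at least 5 crossings.
The safety rule pushes this higher. Following every safe sequence of crossings, the most of the 5 that can be at the rooftop as the service lift arrives there on crossing 5 is 4 — never all 5.
So no plan with fewer than 7 crossings exists, and this one achieves 7:
1. Technician goes to the rooftop with the goat and the rabbit.
2. Technician goes back to the basement with the rabbit.
3. Technician goes to the rooftop with the hen and the rabbit.
4. Technician goes back to the basement with the goat.
5. Technician goes to the rooftop with the cabbage and the pigeon.
6. Technician goes back to the basement with the rabbit.
7. Technician goes to the rooftop with the goat and the rabbit.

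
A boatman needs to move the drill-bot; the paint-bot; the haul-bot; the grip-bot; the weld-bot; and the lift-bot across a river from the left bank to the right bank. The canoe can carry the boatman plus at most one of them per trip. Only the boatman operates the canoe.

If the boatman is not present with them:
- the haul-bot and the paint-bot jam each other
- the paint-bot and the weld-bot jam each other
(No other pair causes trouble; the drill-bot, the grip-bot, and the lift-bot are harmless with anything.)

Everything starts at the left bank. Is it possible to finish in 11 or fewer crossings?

Counting alone: the boatman can take at most 1 across per trip to the right bank, so moving all 6 needs at least 6 loaded trips out, with a return between consecutive ones — at least 11 crossings.
The safety rule pushes this higher. Following every safe sequence of crossings, the most of the 6 that can be at the right bank as the canoe arrives there on crossing 11 is 5 — never all 6.
So the move cannot be finished within 11 crossings. (The shortest complete plan takes 13:)
1. Boatman goes to the right bank with the paint-bot.
2. Boatman goes back to the left bank alone.
3. Boatman goes to the right bank with the drill-bot.
4. Boatman goes back to the left bank alone.
5. Boatman goes to the right bank with the haul-bot.
6. Boatman goes back to the left bank with the paint-bot.
7. Boatman goes to the right bank with the weld-bot.
8. Boatman goes back to the left bank alone.
9. Boatman goes to the right bank with the grip-bot.
10. Boatman goes back to the left bank alone.
11. Boatman goes to the right bank with the lift-bot.
12. Boatman goes back to the left bank alone.
13. Boatman goes to the right bank with the paint-bot.

No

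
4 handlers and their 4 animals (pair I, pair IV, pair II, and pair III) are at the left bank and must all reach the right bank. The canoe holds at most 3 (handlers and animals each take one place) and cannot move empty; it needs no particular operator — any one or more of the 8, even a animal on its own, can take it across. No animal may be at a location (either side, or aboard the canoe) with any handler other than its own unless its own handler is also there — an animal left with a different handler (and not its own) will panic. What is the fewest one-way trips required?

Counting alone: each trip to the right bank takes at most 3 across and each return brings at least 1 back, so after t trips out (and t−1 returns) at most 3t − (t−1) of the 8 are across; that first reaches 8 at t = 4, so at least 7 crossings are needed.
The safety rule pushes this higher. Following every safe sequence of crossings, the most of the 8 that can be at the right bank as the canoe arrives there on crossing 7 is 7 — never all 8.
So no plan with fewer than 9 crossings exists, and this one achieves 9:
1. animal I and handler I cross → the right bank.
2. handler I crosses ← the left bank.
3. animal IV, handler I, and handler IV cross → the right bank.
4. animal I and handler I cross ← the left bank.
5. handler I, handler II, and handler III cross → the right bank.
6. animal IV crosses ← the left bank.
7. animal I and animal IV cross → the right bank.
8. animal I crosses ← the left bank.
9. animal I, animal II, and animal III cross → the right bank.

9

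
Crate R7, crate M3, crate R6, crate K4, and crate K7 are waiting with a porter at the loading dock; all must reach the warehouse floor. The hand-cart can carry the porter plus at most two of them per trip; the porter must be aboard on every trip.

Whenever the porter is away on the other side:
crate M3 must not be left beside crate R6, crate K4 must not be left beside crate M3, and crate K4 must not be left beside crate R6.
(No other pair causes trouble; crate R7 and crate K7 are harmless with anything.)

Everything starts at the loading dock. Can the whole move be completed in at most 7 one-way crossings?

Yes

Yes — this plan uses 7 crossings (≤ 7):
1. Porter goes to the warehouse floor with crate M3 and crate R6.  [the loading dock: crate K4, crate K7, crate R7 | the warehouse floor: crate M3, crate R6]
2. Porter goes back to the loading dock with crate M3.  [the loading dock: crate K4, crate K7, crate M3, crate R7 | the warehouse floor: crate R6]
3. Porter goes to the warehouse floor with crate M3 and crate R7.  [the loading dock: crate K4, crate K7 | the warehouse floor: crate M3, crate R6, crate R7]
4. Porter goes back to the loading dock with crate M3.  [the loading dock: crate K4, crate K7, crate M3 | the warehouse floor: crate R6, crate R7]
5. Porter goes to the warehouse floor with crate K7 and crate M3.  [the loading dock: crate K4 | the warehouse floor: crate K7, crate M3, crate R6, crate R7]
6. Porter goes back to the loading dock with crate M3.  [the loading dock: crate K4, crate M3 | the warehouse floor: crate K7, crate R6, crate R7]
7. Porter goes to the warehouse floor with crate K4 and crate M3.  [the loading dock: — | the warehouse floor: crate K4, crate K7, crate M3, crate R6, crate R7]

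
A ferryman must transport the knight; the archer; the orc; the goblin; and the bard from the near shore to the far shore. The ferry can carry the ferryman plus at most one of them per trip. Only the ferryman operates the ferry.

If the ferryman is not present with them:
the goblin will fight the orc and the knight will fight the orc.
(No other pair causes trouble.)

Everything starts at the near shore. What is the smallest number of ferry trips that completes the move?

11

Counting alone: the ferryman can take at most 1 across per trip to the far shore, so moving all 5 needs at least 5 loaded trips out, with a return between consecutive ones — at least 9 crossings.
The safety rule pushes this higher. Following every safe sequence of crossings, the most of the 5 that can be at the far shore as the ferry arrives there on crossing 9 is 4 — never all 5.
So no plan with fewer than 11 crossings exists, and this one achieves 11:
1. Ferryman goes to the far shore with the orc.  [the near shore: the archer, the bard, the goblin, the knight | the far shore: the orc]
2. Ferryman goes back to the near shore alone.  [the near shore: the archer, the bard, the goblin, the knight | the far shore: the orc]
3. Ferryman goes to the far shore with the knight.  [the near shore: the archer, the bard, the goblin | the far shore: the knight, the orc]
4. Ferryman goes back to the near shore with the orc.  [the near shore: the archer, the bard, the goblin, the orc | the far shore: the knight]
5. Ferryman goes to the far shore with the goblin.  [the near shore: the archer, the bard, the orc | the far shore: the goblin, the knight]
6. Ferryman goes back to the near shore alone.  [the near shore: the archer, the bard, the orc | the far shore: the goblin, the knight]
7. Ferryman goes to the far shore with the archer.  [the near shore: the bard, the orc | the far shore: the archer, the goblin, the knight]
8. Ferryman goes back to the near shore alone.  [the near shore: the bard, the orc | the far shore: the archer, the goblin, the knight]
9. Ferryman goes to the far shore with the bard.  [the near shore: the orc | the far shore: the archer, the bard, the goblin, the knight]
10. Ferryman goes back to the near shore alone.  [the near shore: the orc | the far shore: the archer, the bard, the goblin, the knight]
11. Ferryman goes to the far shore with the orc.  [the near shore: — | the far shore: the archer, the bard, the goblin, the knight, the orc]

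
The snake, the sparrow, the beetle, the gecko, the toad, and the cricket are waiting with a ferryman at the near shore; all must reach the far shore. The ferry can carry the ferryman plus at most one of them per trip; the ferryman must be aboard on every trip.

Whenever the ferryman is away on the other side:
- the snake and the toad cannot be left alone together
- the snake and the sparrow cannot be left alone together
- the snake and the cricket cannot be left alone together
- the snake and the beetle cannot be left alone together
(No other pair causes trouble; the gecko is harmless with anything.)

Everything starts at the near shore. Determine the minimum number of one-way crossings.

Following every safe sequence of crossings from the start, the most of the 6 that can be at the far shore as the ferry arrives there on crossings 1, 3, 5 is 1, 2, 3 respectively; the best ever achieved is 3 of 6.
From crossing 7 on, no configuration arises that was not already reachable earlier: only 22 distinct safe configurations (who is on which side, and where the ferry is) can ever be reached, none of them has everyone across, and every continuation just revisits them. So no valid plan exists.

impossible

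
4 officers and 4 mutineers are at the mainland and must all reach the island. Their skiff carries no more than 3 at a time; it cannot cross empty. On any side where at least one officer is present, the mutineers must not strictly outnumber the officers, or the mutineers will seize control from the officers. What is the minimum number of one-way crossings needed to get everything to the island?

9

Counting alone: each trip to the island takes at most 3 across and each return brings at least 1 back, so after t trips out (and t−1 returns) at most 3t − (t−1) of the 8 are across; that first reaches 8 at t = 4, so at least 7 crossings are needed.
The safety rule pushes this higher. Following every safe sequence of crossings, the most of the 8 that can be at the island as the skiff arrives there on crossing 7 is 7 — never all 8.
So no plan with fewer than 9 crossings exists, and this one achieves 9:
1. 2 mutineers → the island.  (the mainland: 4O 2M; the island: 0O 2M)
2. 1 mutineer ← the mainland.  (the mainland: 4O 3M; the island: 0O 1M)
3. 3 mutineers → the island.  (the mainland: 4O 0M; the island: 0O 4M)
4. 1 mutineer ← the mainland.  (the mainland: 4O 1M; the island: 0O 3M)
5. 3 officers → the island.  (the mainland: 1O 1M; the island: 3O 3M)
6. 1 officer and 1 mutineer ← the mainland.  (the mainland: 2O 2M; the island: 2O 2M)
7. 2 officers → the island.  (the mainland: 0O 2M; the island: 4O 2M)
8. 1 mutineer ← the mainland.  (the mainland: 0O 3M; the island: 4O 1M)
9. 3 mutineers → the island.  (the mainland: 0O 0M; the island: 4O 4M)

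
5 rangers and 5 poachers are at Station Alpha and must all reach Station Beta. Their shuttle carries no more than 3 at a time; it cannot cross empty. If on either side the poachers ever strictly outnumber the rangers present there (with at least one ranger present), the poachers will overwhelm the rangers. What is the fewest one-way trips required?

11

Counting alone: each trip to Station Beta takes at most 3 across and each return brings at least 1 back, so after t trips out (and t−1 returns) at most 3t − (t−1) of the 10 are across; that first reaches 10 at t = 5, so at least 9 crossings are needed.
The safety rule pushes this higher. Following every safe sequence of crossings, the most of the 10 that can be at Station Beta as the shuttle arrives there on crossing 9 is 9 — never all 10.
So no plan with fewer than 11 crossings exists, and this one achieves 11:
1. 2 poachers → Station Beta.  (Station Alpha: 5R 3P; Station Beta: 0R 2P)
2. 1 poacher ← Station Alpha.  (Station Alpha: 5R 4P; Station Beta: 0R 1P)
3. 3 poachers → Station Beta.  (Station Alpha: 5R 1P; Station Beta: 0R 4P)
4. 1 poacher ← Station Alpha.  (Station Alpha: 5R 2P; Station Beta: 0R 3P)
5. 3 rangers → Station Beta.  (Station Alpha: 2R 2P; Station Beta: 3R 3P)
6. 1 ranger and 1 poacher ← Station Alpha.  (Station Alpha: 3R 3P; Station Beta: 2R 2P)
7. 3 rangers → Station Beta.  (Station Alpha: 0R 3P; Station Beta: 5R 2P)
8. 1 poacher ← Station Alpha.  (Station Alpha: 0R 4P; Station Beta: 5R 1P)
9. 2 poachers → Station Beta.  (Station Alpha: 0R 2P; Station Beta: 5R 3P)
10. 1 poacher ← Station Alpha.  (Station Alpha: 0R 3P; Station Beta: 5R 2P)
11. 3 poachers → Station Beta.  (Station Alpha: 0R 0P; Station Beta: 5R 5P)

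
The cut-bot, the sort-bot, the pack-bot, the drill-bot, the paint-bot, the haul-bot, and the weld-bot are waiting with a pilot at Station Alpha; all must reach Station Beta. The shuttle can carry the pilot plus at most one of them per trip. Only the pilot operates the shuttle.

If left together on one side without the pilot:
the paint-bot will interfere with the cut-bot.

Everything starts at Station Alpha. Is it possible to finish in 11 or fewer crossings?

Counting alone: the pilot can take at most 1 across per trip to Station Beta, so moving all 7 needs at least 7 loaded trips out, with a return between consecutive ones — at least 13 crossings.
Since 11 < 13, 11 crossings cannot be enough. (The shortest complete plan in fact takes 13:)
1. Pilot goes to Station Beta with the cut-bot.  [Station Alpha: the drill-bot, the haul-bot, the pack-bot, the paint-bot, the sort-bot, the weld-bot | Station Beta: the cut-bot]
2. Pilot goes back to Station Alpha alone.  [Station Alpha: the drill-bot, the haul-bot, the pack-bot, the paint-bot, the sort-bot, the weld-bot | Station Beta: the cut-bot]
3. Pilot goes to Station Beta with the sort-bot.  [Station Alpha: the drill-bot, the haul-bot, the pack-bot, the paint-bot, the weld-bot | Station Beta: the cut-bot, the sort-bot]
4. Pilot goes back to Station Alpha alone.  [Station Alpha: the drill-bot, the haul-bot, the pack-bot, the paint-bot, the weld-bot | Station Beta: the cut-bot, the sort-bot]
5. Pilot goes to Station Beta with the pack-bot.  [Station Alpha: the drill-bot, the haul-bot, the paint-bot, the weld-bot | Station Beta: the cut-bot, the pack-bot, the sort-bot]
6. Pilot goes back to Station Alpha alone.  [Station Alpha: the drill-bot, the haul-bot, the paint-bot, the weld-bot | Station Beta: the cut-bot, the pack-bot, the sort-bot]
7. Pilot goes to Station Beta with the drill-bot.  [Station Alpha: the haul-bot, the paint-bot, the weld-bot | Station Beta: the cut-bot, the drill-bot, the pack-bot, the sort-bot]
8. Pilot goes back to Station Alpha alone.  [Station Alpha: the haul-bot, the paint-bot, the weld-bot | Station Beta: the cut-bot, the drill-bot, the pack-bot, the sort-bot]
9. Pilot goes to Station Beta with the haul-bot.  [Station Alpha: the paint-bot, the weld-bot | Station Beta: the cut-bot, the drill-bot, the haul-bot, the pack-bot, the sort-bot]
10. Pilot goes back to Station Alpha alone.  [Station Alpha: the paint-bot, the weld-bot | Station Beta: the cut-bot, the drill-bot, the haul-bot, the pack-bot, the sort-bot]
11. Pilot goes to Station Beta with the weld-bot.  [Station Alpha: the paint-bot | Station Beta: the cut-bot, the drill-bot, the haul-bot, the pack-bot, the sort-bot, the weld-bot]
12. Pilot goes back to Station Alpha alone.  [Station Alpha: the paint-bot | Station Beta: the cut-bot, the drill-bot, the haul-bot, the pack-bot, the sort-bot, the weld-bot]
13. Pilot goes to Station Beta with the paint-bot.  [Station Alpha: — | Station Beta: the cut-bot, the drill-bot, the haul-bot, the pack-bot, the paint-bot, the sort-bot, the weld-bot]

No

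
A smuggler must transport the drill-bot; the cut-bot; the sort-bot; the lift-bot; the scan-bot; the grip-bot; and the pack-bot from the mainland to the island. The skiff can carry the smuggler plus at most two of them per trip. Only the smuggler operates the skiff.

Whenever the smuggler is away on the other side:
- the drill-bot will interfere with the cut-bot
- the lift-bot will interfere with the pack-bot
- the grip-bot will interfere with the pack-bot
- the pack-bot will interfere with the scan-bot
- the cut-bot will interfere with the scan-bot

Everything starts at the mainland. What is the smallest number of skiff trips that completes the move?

9

Counting alone: the smuggler can take at most 2 across per trip to the island, so moving all 7 needs at least 4 loaded trips out, with a return between consecutive ones — at least 7 crossings.
The safety rule pushes this higher. Following every safe sequence of crossings, the most of the 7 that can be at the island as the skiff arrives there on crossing 7 is 6 — never all 7.
So no plan with fewer than 9 crossings exists, and this one achieves 9:
1. Smuggler goes to the island with the cut-bot and the pack-bot.
2. Smuggler goes back to the mainland alone.
3. Smuggler goes to the island with the drill-bot.
4. Smuggler goes back to the mainland with the cut-bot.
5. Smuggler goes to the island with the scan-bot and the sort-bot.
6. Smuggler goes back to the mainland with the pack-bot.
7. Smuggler goes to the island with the grip-bot and the lift-bot.
8. Smuggler goes back to the mainland alone.
9. Smuggler goes to the island with the cut-bot and the pack-bot.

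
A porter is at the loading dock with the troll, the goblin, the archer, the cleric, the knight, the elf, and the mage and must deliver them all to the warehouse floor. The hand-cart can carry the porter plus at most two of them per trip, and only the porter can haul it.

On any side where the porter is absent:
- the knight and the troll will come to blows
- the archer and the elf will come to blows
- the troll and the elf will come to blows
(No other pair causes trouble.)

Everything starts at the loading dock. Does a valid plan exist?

Yes

1. Porter goes to the warehouse floor with the archer and the troll.  [the loading dock: the cleric, the elf, the goblin, the knight, the mage | the warehouse floor: the archer, the troll]
2. Porter goes back to the loading dock alone.  [the loading dock: the cleric, the elf, the goblin, the knight, the mage | the warehouse floor: the archer, the troll]
3. Porter goes to the warehouse floor with the goblin.  [the loading dock: the cleric, the elf, the knight, the mage | the warehouse floor: the archer, the goblin, the troll]
4. Porter goes back to the loading dock alone.  [the loading dock: the cleric, the elf, the knight, the mage | the warehouse floor: the archer, the goblin, the troll]
5. Porter goes to the warehouse floor with the cleric and the mage.  [the loading dock: the elf, the knight | the warehouse floor: the archer, the cleric, the goblin, the mage, the troll]
6. Porter goes back to the loading dock alone.  [the loading dock: the elf, the knight | the warehouse floor: the archer, the cleric, the goblin, the mage, the troll]
7. Porter goes to the warehouse floor with the elf and the knight.  [the loading dock: — | the warehouse floor: the archer, the cleric, the elf, the goblin, the knight, the mage, the troll]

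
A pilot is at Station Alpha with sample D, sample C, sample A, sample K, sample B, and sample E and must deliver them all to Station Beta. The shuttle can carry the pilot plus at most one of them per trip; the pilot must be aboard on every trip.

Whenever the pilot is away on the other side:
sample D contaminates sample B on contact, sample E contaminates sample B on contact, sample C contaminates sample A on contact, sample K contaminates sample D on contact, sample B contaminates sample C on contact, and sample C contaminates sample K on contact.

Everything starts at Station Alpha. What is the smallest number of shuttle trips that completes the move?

Whatever the first load, the items left behind include a forbidden pair without the pilot. No opening move is safe, so no plan exists.

impossible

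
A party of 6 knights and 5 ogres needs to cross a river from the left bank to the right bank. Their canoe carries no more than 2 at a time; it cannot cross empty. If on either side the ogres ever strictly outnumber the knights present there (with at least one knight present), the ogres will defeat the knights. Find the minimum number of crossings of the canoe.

19

Counting alone: each trip to the right bank takes at most 2 across and each return brings at least 1 back, so after t trips out (and t−1 returns) at most 2t − (t−1) of the 11 are across; that first reaches 11 at t = 10, so at least 19 crossings are needed.
The plan below uses exactly 19 crossings, so it is optimal:
1. 2 ogres → the right bank.  (the left bank: 6K 3O; the right bank: 0K 2O)
2. 1 ogre ← the left bank.  (the left bank: 6K 4O; the right bank: 0K 1O)
3. 2 ogres → the right bank.  (the left bank: 6K 2O; the right bank: 0K 3O)
4. 1 ogre ← the left bank.  (the left bank: 6K 3O; the right bank: 0K 2O)
5. 2 knights → the right bank.  (the left bank: 4K 3O; the right bank: 2K 2O)
6. 1 ogre ← the left bank.  (the left bank: 4K 4O; the right bank: 2K 1O)
7. 1 knight and 1 ogre → the right bank.  (the left bank: 3K 3O; the right bank: 3K 2O)
8. 1 knight ← the left bank.  (the left bank: 4K 3O; the right bank: 2K 2O)
9. 1 knight and 1 ogre → the right bank.  (the left bank: 3K 2O; the right bank: 3K 3O)
10. 1 ogre ← the left bank.  (the left bank: 3K 3O; the right bank: 3K 2O)
11. 1 knight and 1 ogre → the right bank.  (the left bank: 2K 2O; the right bank: 4K 3O)
12. 1 knight ← the left bank.  (the left bank: 3K 2O; the right bank: 3K 3O)
13. 1 knight and 1 ogre → the right bank.  (the left bank: 2K 1O; the right bank: 4K 4O)
14. 1 ogre ← the left bank.  (the left bank: 2K 2O; the right bank: 4K 3O)
15. 1 knight and 1 ogre → the right bank.  (the left bank: 1K 1O; the right bank: 5K 4O)
16. 1 knight ← the left bank.  (the left bank: 2K 1O; the right bank: 4K 4O)
17. 1 knight and 1 ogre → the right bank.  (the left bank: 1K 0O; the right bank: 5K 5O)
18. 1 ogre ← the left bank.  (the left bank: 1K 1O; the right bank: 5K 4O)
19. 1 knight and 1 ogre → the right bank.  (the left bank: 0K 0O; the right bank: 6K 5O)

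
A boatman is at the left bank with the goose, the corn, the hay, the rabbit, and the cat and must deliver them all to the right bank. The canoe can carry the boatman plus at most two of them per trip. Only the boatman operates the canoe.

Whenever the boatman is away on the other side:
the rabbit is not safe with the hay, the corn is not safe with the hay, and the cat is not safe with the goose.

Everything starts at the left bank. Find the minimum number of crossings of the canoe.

5

Counting alone: the boatman can take at most 2 across per trip to the right bank, so moving all 5 needs at least 3 loaded trips out, with a return between consecutive ones — at least 5 crossings.
The plan below uses exactly 5 crossings, so it is optimal:
1. Boatman goes to the right bank with the goose and the hay.
2. Boatman goes back to the left bank alone.
3. Boatman goes to the right bank with the corn and the rabbit.
4. Boatman goes back to the left bank with the hay.
5. Boatman goes to the right bank with the cat and the hay.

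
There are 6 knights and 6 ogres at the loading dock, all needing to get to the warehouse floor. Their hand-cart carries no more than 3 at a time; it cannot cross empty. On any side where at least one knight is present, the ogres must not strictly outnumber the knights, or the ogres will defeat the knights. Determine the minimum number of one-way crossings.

Following every safe sequence of crossings from the start, the most of the 12 that can be at the warehouse floor as the hand-cart arrives there on crossings 1, 3, 5 is 3, 5, 6 respectively; the best ever achieved is 6 of 12.
From crossing 7 on, no configuration arises that was not already reachable earlier: only 17 distinct safe configurations (who is on which side, and where the hand-cart is) can ever be reached, none of them has everyone across, and every continuation just revisits them. They are: 0 knights + 0 ogres across (hand-cart back at the start); 0 knights + 1 ogre across (hand-cart there); 0 knights + 1 ogre across (hand-cart back at the start); 0 knights + 2 ogres across (hand-cart there); 0 knights + 2 ogres across (hand-cart back at the start); 0 knights + 3 ogres across (hand-cart there); 0 knights + 3 ogres across (hand-cart back at the start); 0 knights + 4 ogres across (hand-cart there); 0 knights + 4 ogres across (hand-cart back at the start); 0 knights + 5 ogres across (hand-cart there); 0 knights + 5 ogres across (hand-cart back at the start); 0 knights + 6 ogres across (hand-cart there); 1 knight + 1 ogre across (hand-cart there); 1 knight + 1 ogre across (hand-cart back at the start); 2 knights + 2 ogres across (hand-cart there); 2 knights + 2 ogres across (hand-cart back at the start); 3 knights + 3 ogres across (hand-cart there). So no valid plan exists.

impossible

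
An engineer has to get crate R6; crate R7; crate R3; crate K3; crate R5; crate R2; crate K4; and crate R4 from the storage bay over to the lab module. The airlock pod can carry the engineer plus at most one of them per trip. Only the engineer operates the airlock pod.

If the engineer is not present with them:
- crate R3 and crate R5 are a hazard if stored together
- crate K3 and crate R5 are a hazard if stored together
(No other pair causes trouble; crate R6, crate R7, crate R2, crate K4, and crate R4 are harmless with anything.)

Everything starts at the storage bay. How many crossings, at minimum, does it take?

Counting alone: the engineer can take at most 1 across per trip to the lab module, so moving all 8 needs at least 8 loaded trips out, with a return between consecutive ones — at least 15 crossings.
The safety rule pushes this higher. Following every safe sequence of crossings, the most of the 8 that can be at the lab module as the airlock pod arrives there on crossing 15 is 7 — never all 8.
So no plan with fewer than 17 crossings exists, and this one achieves 17:
1. Engineer goes to the lab module with crate R5.
2. Engineer goes back to the storage bay alone.
3. Engineer goes to the lab module with crate R6.
4. Engineer goes back to the storage bay alone.
5. Engineer goes to the lab module with crate R7.
6. Engineer goes back to the storage bay alone.
7. Engineer goes to the lab module with crate R3.
8. Engineer goes back to the storage bay with crate R5.
9. Engineer goes to the lab module with crate K3.
10. Engineer goes back to the storage bay alone.
11. Engineer goes to the lab module with crate R2.
12. Engineer goes back to the storage bay alone.
13. Engineer goes to the lab module with crate K4.
14. Engineer goes back to the storage bay alone.
15. Engineer goes to the lab module with crate R4.
16. Engineer goes back to the storage bay alone.
17. Engineer goes to the lab module with crate R5.

17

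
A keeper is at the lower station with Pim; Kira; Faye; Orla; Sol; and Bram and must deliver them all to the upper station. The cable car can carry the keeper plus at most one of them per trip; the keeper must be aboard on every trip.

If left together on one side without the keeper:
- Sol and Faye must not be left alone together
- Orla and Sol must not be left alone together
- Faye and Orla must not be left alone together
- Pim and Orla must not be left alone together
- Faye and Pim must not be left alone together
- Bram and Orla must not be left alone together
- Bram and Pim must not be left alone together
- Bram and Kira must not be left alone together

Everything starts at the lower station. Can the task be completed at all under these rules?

Whatever the first load, the items left behind include a forbidden pair without the keeper. No opening move is safe, so no plan exists.

No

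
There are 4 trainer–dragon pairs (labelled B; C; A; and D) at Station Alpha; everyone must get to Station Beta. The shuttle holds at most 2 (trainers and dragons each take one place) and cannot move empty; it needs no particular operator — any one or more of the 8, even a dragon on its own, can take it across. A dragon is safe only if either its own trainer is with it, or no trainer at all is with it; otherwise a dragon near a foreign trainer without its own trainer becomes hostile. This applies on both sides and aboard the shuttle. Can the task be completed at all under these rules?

No

Following every safe sequence of crossings from the start, the most of the 8 that can be at Station Beta as the shuttle arrives there on crossings 1, 3, 5 is 2, 3, 4 respectively; the best ever achieved is 4 of 8.
From crossing 7 on, no configuration arises that was not already reachable earlier: only 44 distinct safe configurations (who is on which side, and where the shuttle is) can ever be reached, none of them has everyone across, and every continuation just revisits them. So no valid plan exists.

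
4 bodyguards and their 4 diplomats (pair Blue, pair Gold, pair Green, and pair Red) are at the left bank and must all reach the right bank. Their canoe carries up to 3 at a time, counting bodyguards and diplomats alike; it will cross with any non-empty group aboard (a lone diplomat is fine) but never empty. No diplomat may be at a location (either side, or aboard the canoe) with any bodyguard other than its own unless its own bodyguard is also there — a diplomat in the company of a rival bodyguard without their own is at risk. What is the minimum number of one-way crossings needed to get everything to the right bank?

Counting alone: each trip to the right bank takes at most 3 across and each return brings at least 1 back, so after t trips out (and t−1 returns) at most 3t − (t−1) of the 8 are across; that first reaches 8 at t = 4, so at least 7 crossings are needed.
The safety rule pushes this higher. Following every safe sequence of crossings, the most of the 8 that can be at the right bank as the canoe arrives there on crossing 7 is 7 — never all 8.
So no plan with fewer than 9 crossings exists, and this one achieves 9:
1. bodyguard Blue and diplomat Blue cross → the right bank.
2. bodyguard Blue crosses ← the left bank.
3. bodyguard Blue, bodyguard Gold, and diplomat Gold cross → the right bank.
4. bodyguard Blue and diplomat Blue cross ← the left bank.
5. bodyguard Blue, bodyguard Green, and bodyguard Red cross → the right bank.
6. diplomat Gold crosses ← the left bank.
7. diplomat Blue and diplomat Gold cross → the right bank.
8. diplomat Blue crosses ← the left bank.
9. diplomat Blue, diplomat Green, and diplomat Red cross → the right bank.

9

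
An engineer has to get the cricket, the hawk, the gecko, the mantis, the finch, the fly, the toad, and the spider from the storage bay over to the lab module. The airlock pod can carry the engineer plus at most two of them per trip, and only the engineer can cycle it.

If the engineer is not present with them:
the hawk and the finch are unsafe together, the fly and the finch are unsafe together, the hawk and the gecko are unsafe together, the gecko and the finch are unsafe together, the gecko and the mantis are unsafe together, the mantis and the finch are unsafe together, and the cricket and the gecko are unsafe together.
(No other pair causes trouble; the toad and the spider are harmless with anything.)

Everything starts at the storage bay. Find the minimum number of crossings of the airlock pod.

13

Counting alone: the engineer can take at most 2 across per trip to the lab module, so moving all 8 needs at least 4 loaded trips out, with a return between consecutive ones — at least 7 crossings.
The safety rule pushes this higher. Following every safe sequence of crossings, the most of the 8 that can be at the lab module as the airlock pod arrives there on crossings 7, 9, 11 is 5, 6, 7 respectively — never all 8.
So no plan with fewer than 13 crossings exists, and this one achieves 13:
1. Engineer goes to the lab module with the finch and the gecko.  [the storage bay: the cricket, the fly, the hawk, the mantis, the spider, the toad | the lab module: the finch, the gecko]
2. Engineer goes back to the storage bay with the gecko.  [the storage bay: the cricket, the fly, the gecko, the hawk, the mantis, the spider, the toad | the lab module: the finch]
3. Engineer goes to the lab module with the cricket and the gecko.  [the storage bay: the fly, the hawk, the mantis, the spider, the toad | the lab module: the cricket, the finch, the gecko]
4. Engineer goes back to the storage bay with the gecko.  [the storage bay: the fly, the gecko, the hawk, the mantis, the spider, the toad | the lab module: the cricket, the finch]
5. Engineer goes to the lab module with the hawk and the mantis.  [the storage bay: the fly, the gecko, the spider, the toad | the lab module: the cricket, the finch, the hawk, the mantis]
6. Engineer goes back to the storage bay with the finch.  [the storage bay: the finch, the fly, the gecko, the spider, the toad | the lab module: the cricket, the hawk, the mantis]
7. Engineer goes to the lab module with the fly and the gecko.  [the storage bay: the finch, the spider, the toad | the lab module: the cricket, the fly, the gecko, the hawk, the mantis]
8. Engineer goes back to the storage bay with the gecko.  [the storage bay: the finch, the gecko, the spider, the toad | the lab module: the cricket, the fly, the hawk, the mantis]
9. Engineer goes to the lab module with the gecko and the toad.  [the storage bay: the finch, the spider | the lab module: the cricket, the fly, the gecko, the hawk, the mantis, the toad]
10. Engineer goes back to the storage bay with the gecko.  [the storage bay: the finch, the gecko, the spider | the lab module: the cricket, the fly, the hawk, the mantis, the toad]
11. Engineer goes to the lab module with the gecko and the spider.  [the storage bay: the finch | the lab module: the cricket, the fly, the gecko, the hawk, the mantis, the spider, the toad]
12. Engineer goes back to the storage bay with the gecko.  [the storage bay: the finch, the gecko | the lab module: the cricket, the fly, the hawk, the mantis, the spider, the toad]
13. Engineer goes to the lab module with the finch and the gecko.  [the storage bay: — | the lab module: the cricket, the finch, the fly, the gecko, the hawk, the mantis, the spider, the toad]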